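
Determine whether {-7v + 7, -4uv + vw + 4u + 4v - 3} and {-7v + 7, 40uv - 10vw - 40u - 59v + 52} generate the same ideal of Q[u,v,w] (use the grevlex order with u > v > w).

No, the ideals differ.

Since reduced Gröbner bases are canonical representatives of ideals under a given ordering, it suffices to compute and compare them.
Buchberger on the first generating set:
f_1 = -7v + 7, LT = v.
f_2 = -4uv + vw + 4u + 4v - 3, LT = uv.

S(f_1,f_2): lcm = uv. S = 1/4vw + v - 3/4.
  leading term vw: subtract (-1/28w)·f_1 from 1/4vw + v - 3/4 → v + 1/4w - 3/4
  leading term v: subtract (-1/7)·f_1 from v + 1/4w - 3/4 → 1/4w + 1/4
  leading term w: no divisor's leading term divides it; move 1/4w to the remainder.
  leading term 1: no divisor's leading term divides it; move 1/4 to the remainder.
  remainder 1/4w + 1/4 ≠ 0; add g_3 = 1/4w + 1/4 to the basis.

S(f_1,g_3): leading monomials are coprime, so the S-polynomial reduces to 0 (Buchberger's first criterion).
S(f_2,g_3): leading monomials are coprime, so the S-polynomial reduces to 0 (Buchberger's first criterion).
Every S-polynomial of the final basis reduces to 0, so we have a Gröbner basis.
Inter-reduce: drop elements whose leading term is divisible by another's, tail-reduce, and make monic.
Reduced Gröbner basis: {v - 1, w + 1}.

Buchberger on the second generating set:
h_1 = -7v + 7, LT = v.
h_2 = 40uv - 10vw - 40u - 59v + 52, LT = uv.

S(h_1,h_2): lcm = uv. S = 1/4vw + 59/40v - 13/10.
  leading term vw: subtract (-1/28w)·h_1 from 1/4vw + 59/40v - 13/10 → 59/40v + 1/4w - 13/10
  leading term v: subtract (-59/280)·h_1 from 59/40v + 1/4w - 13/10 → 1/4w + 7/40
  leading term w: no divisor's leading term divides it; move 1/4w to the remainder.
  leading term 1: no divisor's leading term divides it; move 7/40 to the remainder.
  remainder 1/4w + 7/40 ≠ 0; add k_3 = 1/4w + 7/40 to the basis.

S(h_1,k_3): leading monomials are coprime, so the S-polynomial reduces to 0 (Buchberger's first criterion).
S(h_2,k_3): leading monomials are coprime, so the S-polynomial reduces to 0 (Buchberger's first criterion).
Every S-polynomial of the final basis reduces to 0, so we have a Gröbner basis.
Inter-reduce: drop elements whose leading term is divisible by another's, tail-reduce, and make monic.
Reduced Gröbner basis: {v - 1, w + 7/10}.

The bases are distinct; the ideals are different.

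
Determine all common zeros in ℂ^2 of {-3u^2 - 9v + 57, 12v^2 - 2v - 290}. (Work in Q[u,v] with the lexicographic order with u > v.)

{(-sqrt(134)/2, -29/6), (sqrt(134)/2, -29/6), (-2, 5), (2, 5)}

Compute a lex Gröbner basis by Buchberger's algorithm.
f_1 = -3u^2 - 9v + 57, LT = u^2.
f_2 = 12v^2 - 2v - 290, LT = v^2.

S(f_1,f_2): leading monomials are coprime, so the S-polynomial reduces to 0 (Buchberger's first criterion).
Every S-polynomial of the final basis reduces to 0, so we have a Gröbner basis.
Inter-reduce: drop elements whose leading term is divisible by another's, tail-reduce, and make monic.
Reduced Gröbner basis: {u^2 + 3v - 19, v^2 - 1/6v - 145/6}.

Elimination: the polynomial v^2 - 1/6v - 145/6 lies in the elimination ideal for v, so v ∈ {-29/6, 5}. For each such v, the remaining basis elements (now univariate) give the rest of the solution.
  v = -29/6: the earlier basis element becomes u^2 - 67/2 = 0, giving u = -sqrt(134)/2, sqrt(134)/2 — points (-sqrt(134)/2, -29/6), (sqrt(134)/2, -29/6).
  v = 5: the earlier basis element becomes u^2 - 4 = 0, giving u = -2, 2 — points (-2, 5), (2, 5).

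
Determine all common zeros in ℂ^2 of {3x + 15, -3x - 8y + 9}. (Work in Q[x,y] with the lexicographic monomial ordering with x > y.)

{(-5, 3)}

Compute a lex Gröbner basis by Buchberger's algorithm.
f_1 = 3x + 15, LT = x.
f_2 = -3x - 8y + 9, LT = x.

S(f_1,f_2): lcm = x. S = -8/3y + 8.
  leading term y: no divisor's leading term divides it; move -8/3y to the remainder.
  leading term 1: no divisor's leading term divides it; move 8 to the remainder.
  remainder -8/3y + 8 ≠ 0; add h_3 = -8/3y + 8 to the basis.

The other S-polynomials (S(f_1,h_3), S(f_2,h_3)) all reduce to 0 modulo the current basis, so we have a Gröbner basis.
Inter-reduce: drop elements whose leading term is divisible by another's, tail-reduce, and make monic.
Reduced Gröbner basis: {x + 5, y - 3}.

Since the basis is lex-ordered, y - 3 is univariate in y. Its roots are {3}. Back-substituting each root into the other basis elements fixes the other coordinates.
  y = 3: the earlier basis element becomes x + 5 = 0, giving x = -5 — point (-5, 3).
Check: every point annihilates each of the original generators.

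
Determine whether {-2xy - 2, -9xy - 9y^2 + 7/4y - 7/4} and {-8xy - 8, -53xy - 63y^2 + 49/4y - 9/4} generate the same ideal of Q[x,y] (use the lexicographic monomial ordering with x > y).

Since reduced Gröbner bases are canonical representatives of ideals under a given ordering, it suffices to compute and compare them.
Buchberger on the first generating set:
f_1 = -2xy - 2, LT = xy.
f_2 = -9xy - 9y^2 + 7/4y - 7/4, LT = xy.

S(f_1,f_2): lcm = xy. S = -y^2 + 7/36y + 29/36.
  reduce S modulo (f_1, f_2):
  remainder -y^2 + 7/36y + 29/36 ≠ 0; add g_3 = -y^2 + 7/36y + 29/36 to the basis.

S(f_1,g_3): lcm = xy^2. S = 7/36xy + 29/36x + y.
  reduce S modulo (f_1, f_2, g_3):
  remainder 29/36x + y - 7/36 ≠ 0; add g_4 = 29/36x + y - 7/36 to the basis.

The other S-polynomials (S(f_2,g_3), S(f_1,g_4), S(f_2,g_4), S(g_3,g_4)) all reduce to 0 modulo the current basis, so we have a Gröbner basis.
Inter-reduce: drop elements whose leading term is divisible by another's, tail-reduce, and make monic.
Reduced Gröbner basis: {x + 36/29y - 7/29, y^2 - 7/36y - 29/36}.

Buchberger on the second generating set:
h_1 = -8xy - 8, LT = xy.
h_2 = -53xy - 63y^2 + 49/4y - 9/4, LT = xy.

S(h_1,h_2): lcm = xy. S = -63/53y^2 + 49/212y + 203/212.
  reduce S modulo (h_1, h_2):
  remainder -63/53y^2 + 49/212y + 203/212 ≠ 0; add k_3 = -63/53y^2 + 49/212y + 203/212 to the basis.

S(h_1,k_3): lcm = xy^2. S = 7/36xy + 29/36x + y.
  reduce S modulo (h_1, h_2, k_3):
  remainder 29/36x + y - 7/36 ≠ 0; add k_4 = 29/36x + y - 7/36 to the basis.

The other S-polynomials (S(h_2,k_3), S(h_1,k_4), S(h_2,k_4), S(k_3,k_4)) all reduce to 0 modulo the current basis, so we have a Gröbner basis.
Inter-reduce: drop elements whose leading term is divisible by another's, tail-reduce, and make monic.
Reduced Gröbner basis: {x + 36/29y - 7/29, y^2 - 7/36y - 29/36}.

These coincide, so the ideals are equal.

Yes, the ideals are equal.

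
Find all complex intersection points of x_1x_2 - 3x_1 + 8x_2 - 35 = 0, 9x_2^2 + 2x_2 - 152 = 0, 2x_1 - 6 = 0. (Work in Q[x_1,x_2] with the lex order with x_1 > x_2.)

Compute a lex Gröbner basis by Buchberger's algorithm.
f_1 = x_1x_2 - 3x_1 + 8x_2 - 35, LT = x_1x_2.
f_2 = 9x_2^2 + 2x_2 - 152, LT = x_2^2.
f_3 = 2x_1 - 6, LT = x_1.

S(f_1,f_2): lcm = x_1x_2^2. S = -29/9x_1x_2 + 152/9x_1 + 8x_2^2 - 35x_2.
  leading term x_1x_2: subtract (-29/9)·f_1 from -29/9x_1x_2 + 152/9x_1 + 8x_2^2 - 35x_2 → 65/9x_1 + 8x_2^2 - 83/9x_2 - 1015/9
  leading term x_1: subtract (65/18)·f_3 from 65/9x_1 + 8x_2^2 - 83/9x_2 - 1015/9 → 8x_2^2 - 83/9x_2 - 820/9
  leading term x_2^2: subtract (8/9)·f_2 from 8x_2^2 - 83/9x_2 - 820/9 → -11x_2 + 44
  leading term x_2: no divisor's leading term divides it; move -11x_2 to the remainder.
  leading term 1: no divisor's leading term divides it; move 44 to the remainder.
  remainder -11x_2 + 44 ≠ 0; add h_4 = -11x_2 + 44 to the basis.

The other S-polynomials (S(f_1,f_3), S(f_2,f_3), S(f_1,h_4), S(f_2,h_4), S(f_3,h_4)) all reduce to 0 modulo the current basis, so we have a Gröbner basis.
Inter-reduce: drop elements whose leading term is divisible by another's, tail-reduce, and make monic.
Reduced Gröbner basis: {x_1 - 3, x_2 - 4}.

Elimination: the polynomial x_2 - 4 lies in the elimination ideal for x_2, so x_2 ∈ {4}. For each such x_2, the remaining basis elements (now univariate) give the rest of the solution.
  x_2 = 4: the earlier basis element becomes x_1 - 3 = 0, giving x_1 = 3 — point (3, 4).
Check: every point annihilates each of the original generators.

{(3, 4)}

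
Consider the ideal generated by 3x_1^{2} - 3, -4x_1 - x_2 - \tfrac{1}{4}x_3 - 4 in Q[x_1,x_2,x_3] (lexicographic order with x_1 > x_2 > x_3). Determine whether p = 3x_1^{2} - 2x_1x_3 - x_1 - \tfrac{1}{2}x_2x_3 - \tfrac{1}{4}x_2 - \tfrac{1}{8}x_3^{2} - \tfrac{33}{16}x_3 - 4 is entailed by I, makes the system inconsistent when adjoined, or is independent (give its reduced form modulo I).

3x_1^{2} - 2x_1x_3 - x_1 - \tfrac{1}{2}x_2x_3 - \tfrac{1}{4}x_2 - \tfrac{1}{8}x_3^{2} - \tfrac{33}{16}x_3 - 4 lies in I (it reduces to 0).

First compute the reduced Gröbner basis of I by Buchberger's algorithm.
f_1 = 3x_1^{2} - 3, LT = x_1^{2}.
f_2 = -4x_1 - x_2 - \tfrac{1}{4}x_3 - 4, LT = x_1.

S(f_1,f_2): lcm = x_1^{2}. S = -\tfrac{1}{4}x_1x_2 - \tfrac{1}{16}x_1x_3 - x_1 - 1.
  leading term x_1x_2: subtract (\tfrac{1}{16}x_2)·f_2 from -\tfrac{1}{4}x_1x_2 - \tfrac{1}{16}x_1x_3 - x_1 - 1 → -\tfrac{1}{16}x_1x_3 - x_1 + \tfrac{1}{16}x_2^{2} + \tfrac{1}{64}x_2x_3 + \tfrac{1}{4}x_2 - 1
  leading term x_1x_3: subtract (\tfrac{1}{64}x_3)·f_2 from -\tfrac{1}{16}x_1x_3 - x_1 + \tfrac{1}{16}x_2^{2} + \tfrac{1}{64}x_2x_3 + \tfrac{1}{4}x_2 - 1 → -x_1 + \tfrac{1}{16}x_2^{2} + \tfrac{1}{32}x_2x_3 + \tfrac{1}{4}x_2 + \tfrac{1}{256}x_3^{2} + \tfrac{1}{16}x_3 - 1
  leading term x_1: subtract (\tfrac{1}{4})·f_2 from -x_1 + \tfrac{1}{16}x_2^{2} + \tfrac{1}{32}x_2x_3 + \tfrac{1}{4}x_2 + \tfrac{1}{256}x_3^{2} + \tfrac{1}{16}x_3 - 1 → \tfrac{1}{16}x_2^{2} + \tfrac{1}{32}x_2x_3 + \tfrac{1}{2}x_2 + \tfrac{1}{256}x_3^{2} + \tfrac{1}{8}x_3
  leading term x_2^{2}: no divisor's leading term divides it; move \tfrac{1}{16}x_2^{2} to the remainder.
  leading term x_2x_3: no divisor's leading term divides it; move \tfrac{1}{32}x_2x_3 to the remainder.
  leading term x_2: no divisor's leading term divides it; move \tfrac{1}{2}x_2 to the remainder.
  leading term x_3^{2}: no divisor's leading term divides it; move \tfrac{1}{256}x_3^{2} to the remainder.
  leading term x_3: no divisor's leading term divides it; move \tfrac{1}{8}x_3 to the remainder.
  remainder \tfrac{1}{16}x_2^{2} + \tfrac{1}{32}x_2x_3 + \tfrac{1}{2}x_2 + \tfrac{1}{256}x_3^{2} + \tfrac{1}{8}x_3 ≠ 0; add h_3 = \tfrac{1}{16}x_2^{2} + \tfrac{1}{32}x_2x_3 + \tfrac{1}{2}x_2 + \tfrac{1}{256}x_3^{2} + \tfrac{1}{8}x_3 to the basis.

The other S-polynomials (S(f_1,h_3), S(f_2,h_3)) all reduce to 0 modulo the current basis, so we have a Gröbner basis.
Inter-reduce: drop elements whose leading term is divisible by another's, tail-reduce, and make monic.
Reduced Gröbner basis: {x_1 + \tfrac{1}{4}x_2 + \tfrac{1}{16}x_3 + 1, x_2^{2} + \tfrac{1}{2}x_2x_3 + 8x_2 + \tfrac{1}{16}x_3^{2} + 2x_3}.
Label its elements g_1 = x_1 + \tfrac{1}{4}x_2 + \tfrac{1}{16}x_3 + 1, g_2 = x_2^{2} + \tfrac{1}{2}x_2x_3 + 8x_2 + \tfrac{1}{16}x_3^{2} + 2x_3.

Reduce p = 3x_1^{2} - 2x_1x_3 - x_1 - \tfrac{1}{2}x_2x_3 - \tfrac{1}{4}x_2 - \tfrac{1}{8}x_3^{2} - \tfrac{33}{16}x_3 - 4 modulo G:
  leading term x_1^{2}: subtract (3x_1)·g_1 from 3x_1^{2} - 2x_1x_3 - x_1 - \tfrac{1}{2}x_2x_3 - \tfrac{1}{4}x_2 - \tfrac{1}{8}x_3^{2} - \tfrac{33}{16}x_3 - 4 → -\tfrac{3}{4}x_1x_2 - \tfrac{35}{16}x_1x_3 - 4x_1 - \tfrac{1}{2}x_2x_3 - \tfrac{1}{4}x_2 - \tfrac{1}{8}x_3^{2} - \tfrac{33}{16}x_3 - 4
  leading term x_1x_2: subtract (-\tfrac{3}{4}x_2)·g_1 from -\tfrac{3}{4}x_1x_2 - \tfrac{35}{16}x_1x_3 - 4x_1 - \tfrac{1}{2}x_2x_3 - \tfrac{1}{4}x_2 - \tfrac{1}{8}x_3^{2} - \tfrac{33}{16}x_3 - 4 → -\tfrac{35}{16}x_1x_3 - 4x_1 + \tfrac{3}{16}x_2^{2} - \tfrac{29}{64}x_2x_3 + \tfrac{1}{2}x_2 - \tfrac{1}{8}x_3^{2} - \tfrac{33}{16}x_3 - 4
  leading term x_1x_3: subtract (-\tfrac{35}{16}x_3)·g_1 from -\tfrac{35}{16}x_1x_3 - 4x_1 + \tfrac{3}{16}x_2^{2} - \tfrac{29}{64}x_2x_3 + \tfrac{1}{2}x_2 - \tfrac{1}{8}x_3^{2} - \tfrac{33}{16}x_3 - 4 → -4x_1 + \tfrac{3}{16}x_2^{2} + \tfrac{3}{32}x_2x_3 + \tfrac{1}{2}x_2 + \tfrac{3}{256}x_3^{2} + \tfrac{1}{8}x_3 - 4
  leading term x_1: subtract (-4)·g_1 from -4x_1 + \tfrac{3}{16}x_2^{2} + \tfrac{3}{32}x_2x_3 + \tfrac{1}{2}x_2 + \tfrac{3}{256}x_3^{2} + \tfrac{1}{8}x_3 - 4 → \tfrac{3}{16}x_2^{2} + \tfrac{3}{32}x_2x_3 + \tfrac{3}{2}x_2 + \tfrac{3}{256}x_3^{2} + \tfrac{3}{8}x_3
  leading term x_2^{2}: subtract (\tfrac{3}{16})·g_2 from \tfrac{3}{16}x_2^{2} + \tfrac{3}{32}x_2x_3 + \tfrac{3}{2}x_2 + \tfrac{3}{256}x_3^{2} + \tfrac{3}{8}x_3 → 0
  normal form = 0.
Since the normal form is 0, p ∈ I.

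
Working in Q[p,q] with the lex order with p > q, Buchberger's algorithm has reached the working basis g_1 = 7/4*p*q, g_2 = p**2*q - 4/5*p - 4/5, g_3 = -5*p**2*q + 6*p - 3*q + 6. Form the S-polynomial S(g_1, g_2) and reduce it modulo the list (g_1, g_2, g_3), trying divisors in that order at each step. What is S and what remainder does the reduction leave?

S(g_1, g_2) = 4/5*p + 4/5; remainder on division = 4/5*p + 4/5.

lcm(LM(g_1), LM(g_2)) = p**2*q.
S = (lcm/LT(g_1))·g_1 − (lcm/LT(g_2))·g_2 = 4/5*p + 4/5.
Reduce S modulo (g_1, g_2, g_3) in that order:
  leading term p: no divisor's leading term divides it; move 4/5*p to the remainder.
  leading term 1: no divisor's leading term divides it; move 4/5 to the remainder.
The remainder 4/5*p + 4/5 is nonzero, so it would be added as the next basis element.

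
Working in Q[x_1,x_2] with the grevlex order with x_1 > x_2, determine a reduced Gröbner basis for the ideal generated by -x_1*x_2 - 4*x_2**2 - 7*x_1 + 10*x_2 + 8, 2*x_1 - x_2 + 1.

G = {x_2**2 - 14/9*x_2 - 23/9, x_1 - 1/2*x_2 + 1/2}

This is the nonlinear analogue of row-reducing a linear system.

f_1 = -x_1*x_2 - 4*x_2**2 - 7*x_1 + 10*x_2 + 8, LT = x_1*x_2.
f_2 = 2*x_1 - x_2 + 1, LT = x_1.

S(f_1,f_2): lcm = x_1*x_2. S = 9/2*x_2**2 + 7*x_1 - 21/2*x_2 - 8.
  leading term x_2**2: no divisor's leading term divides it; move 9/2*x_2**2 to the remainder.
  leading term x_1: subtract (7/2)·f_2 from 7*x_1 - 21/2*x_2 - 8 → -7*x_2 - 23/2
  leading term x_2: no divisor's leading term divides it; move -7*x_2 to the remainder.
  leading term 1: no divisor's leading term divides it; move -23/2 to the remainder.
  remainder 9/2*x_2**2 - 7*x_2 - 23/2 ≠ 0; add g_3 = 9/2*x_2**2 - 7*x_2 - 23/2 to the basis.

The other S-polynomials (S(f_1,g_3), S(f_2,g_3)) all reduce to 0 modulo the current basis, so we have a Gröbner basis.
Inter-reduce: drop elements whose leading term is divisible by another's, tail-reduce, and make monic.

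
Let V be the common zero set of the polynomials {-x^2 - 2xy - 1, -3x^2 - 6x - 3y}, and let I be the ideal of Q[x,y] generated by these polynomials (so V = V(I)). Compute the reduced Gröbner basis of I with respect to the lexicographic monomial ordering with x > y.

f_1 = -x^2 - 2xy - 1, LT = x^2.
f_2 = -3x^2 - 6x - 3y, LT = x^2.

S(f_1,f_2): lcm = x^2. S = 2xy - 2x - y + 1.
  leading term xy: no divisor's leading term divides it; move 2xy to the remainder.
  leading term x: no divisor's leading term divides it; move -2x to the remainder.
  leading term y: no divisor's leading term divides it; move -y to the remainder.
  leading term 1: no divisor's leading term divides it; move 1 to the remainder.
  remainder 2xy - 2x - y + 1 ≠ 0; add g_3 = 2xy - 2x - y + 1 to the basis.

S(f_1,g_3): lcm = x^2y. S = x^2 + 2xy^2 + 1/2xy - 1/2x + y.
  leading term x^2: subtract (-1)·f_1 from x^2 + 2xy^2 + 1/2xy - 1/2x + y → 2xy^2 - 3/2xy - 1/2x + y - 1
  leading term xy^2: subtract (y)·g_3 from 2xy^2 - 3/2xy - 1/2x + y - 1 → 1/2xy - 1/2x + y^2 - 1
  leading term xy: subtract (1/4)·g_3 from 1/2xy - 1/2x + y^2 - 1 → y^2 + 1/4y - 5/4
  leading term y^2: no divisor's leading term divides it; move y^2 to the remainder.
  leading term y: no divisor's leading term divides it; move 1/4y to the remainder.
  leading term 1: no divisor's leading term divides it; move -5/4 to the remainder.
  remainder y^2 + 1/4y - 5/4 ≠ 0; add g_4 = y^2 + 1/4y - 5/4 to the basis.

S(f_2,g_3): lcm = x^2y. S = x^2 + 5/2xy - 1/2x + y^2.
  leading term x^2: subtract (-1)·f_1 from x^2 + 5/2xy - 1/2x + y^2 → 1/2xy - 1/2x + y^2 - 1
  leading term xy: subtract (1/4)·g_3 from 1/2xy - 1/2x + y^2 - 1 → y^2 + 1/4y - 5/4
  leading term y^2: subtract (1)·g_4 from y^2 + 1/4y - 5/4 → 0
  remainder 0.

S(f_1,g_4): leading monomials are coprime, so the S-polynomial reduces to 0 (Buchberger's first criterion).
S(f_2,g_4): leading monomials are coprime, so the S-polynomial reduces to 0 (Buchberger's first criterion).
S(g_3,g_4): lcm = xy^2. S = -5/4xy + 5/4x - 1/2y^2 + 1/2y.
  leading term xy: subtract (-5/8)·g_3 from -5/4xy + 5/4x - 1/2y^2 + 1/2y → -1/2y^2 - 1/8y + 5/8
  leading term y^2: subtract (-1/2)·g_4 from -1/2y^2 - 1/8y + 5/8 → 0
  remainder 0.

Every S-polynomial of the final basis reduces to 0, so we have a Gröbner basis.
Inter-reduce: drop elements whose leading term is divisible by another's, tail-reduce, and make monic.

G = {x^2 + 2x + y, xy - x - 1/2y + 1/2, y^2 + 1/4y - 5/4}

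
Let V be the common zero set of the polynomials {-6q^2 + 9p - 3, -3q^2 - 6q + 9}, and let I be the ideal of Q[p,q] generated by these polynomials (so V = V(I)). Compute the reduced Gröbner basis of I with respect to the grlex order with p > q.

f_1 = -6q^2 + 9p - 3, LT = q^2.
f_2 = -3q^2 - 6q + 9, LT = q^2.

S(f_1,f_2): lcm = q^2. S = -3/2p - 2q + 7/2.
  leading term p: no divisor's leading term divides it; move -3/2p to the remainder.
  leading term q: no divisor's leading term divides it; move -2q to the remainder.
  leading term 1: no divisor's leading term divides it; move 7/2 to the remainder.
  remainder -3/2p - 2q + 7/2 ≠ 0; add g_3 = -3/2p - 2q + 7/2 to the basis.

S(f_1,g_3): leading monomials are coprime, so the S-polynomial reduces to 0 (Buchberger's first criterion).
S(f_2,g_3): leading monomials are coprime, so the S-polynomial reduces to 0 (Buchberger's first criterion).
Every S-polynomial of the final basis reduces to 0, so we have a Gröbner basis.
Inter-reduce: drop elements whose leading term is divisible by another's, tail-reduce, and make monic.

G = {q^2 + 2q - 3, p + 4/3q - 7/3}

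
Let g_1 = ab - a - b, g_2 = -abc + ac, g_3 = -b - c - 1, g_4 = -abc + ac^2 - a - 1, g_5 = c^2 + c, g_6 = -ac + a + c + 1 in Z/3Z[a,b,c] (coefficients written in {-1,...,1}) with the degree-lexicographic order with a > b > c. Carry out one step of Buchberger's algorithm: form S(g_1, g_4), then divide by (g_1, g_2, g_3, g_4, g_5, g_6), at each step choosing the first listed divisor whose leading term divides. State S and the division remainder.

lcm(LM(g_1), LM(g_4)) = abc.
S = (lcm/LT(g_1))·g_1 − (lcm/LT(g_4))·g_4 = ac^2 - ac - bc - a - 1.
Reduce S modulo (g_1, g_2, g_3, g_4, g_5, g_6) in that order:
  leading term ac^2: subtract (a)·g_5 from ac^2 - ac - bc - a - 1 → ac - bc - a - 1
  leading term ac: subtract (-1)·g_6 from ac - bc - a - 1 → -bc + c
  leading term bc: subtract (c)·g_3 from -bc + c → c^2 - c
  leading term c^2: subtract (1)·g_5 from c^2 - c → c
  leading term c: no divisor's leading term divides it; move c to the remainder.
The remainder c is nonzero, so it would be added as the next basis element.

S(g_1, g_4) = ac^2 - ac - bc - a - 1; remainder on division = c.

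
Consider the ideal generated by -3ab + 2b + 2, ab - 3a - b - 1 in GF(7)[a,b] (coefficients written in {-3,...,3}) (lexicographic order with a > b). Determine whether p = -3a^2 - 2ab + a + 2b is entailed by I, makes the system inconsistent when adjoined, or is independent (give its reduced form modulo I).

-3a^2 - 2ab + a + 2b is independent of I; its normal form modulo I is b - 1.

First compute the reduced Gröbner basis of I by Buchberger's algorithm.
f_1 = -3ab + 2b + 2, LT = ab.
f_2 = ab - 3a - b - 1, LT = ab.

S(f_1,f_2): lcm = ab. S = 3a - 2b - 2.
  leading term a: no divisor's leading term divides it; move 3a to the remainder.
  leading term b: no divisor's leading term divides it; move -2b to the remainder.
  leading term 1: no divisor's leading term divides it; move -2 to the remainder.
  remainder 3a - 2b - 2 ≠ 0; add h_3 = 3a - 2b - 2 to the basis.

S(f_1,h_3): lcm = ab. S = 3b^2 - 3.
  leading term b^2: no divisor's leading term divides it; move 3b^2 to the remainder.
  leading term 1: no divisor's leading term divides it; move -3 to the remainder.
  remainder 3b^2 - 3 ≠ 0; add h_4 = 3b^2 - 3 to the basis.

S(f_2,h_3): lcm = ab. S = -3a + 3b^2 + 2b - 1.
  leading term a: subtract (-1)·h_3 from -3a + 3b^2 + 2b - 1 → 3b^2 - 3
  leading term b^2: subtract (1)·h_4 from 3b^2 - 3 → 0
  remainder 0.

S(f_1,h_4): lcm = ab^2. S = a - 3b^2 - 3b.
  leading term a: subtract (-2)·h_3 from a - 3b^2 - 3b → -3b^2 + 3
  leading term b^2: subtract (-1)·h_4 from -3b^2 + 3 → 0
  remainder 0.

S(f_2,h_4): lcm = ab^2. S = -3ab + a - b^2 - b.
  leading term ab: subtract (1)·f_1 from -3ab + a - b^2 - b → a - b^2 - 3b - 2
  leading term a: subtract (-2)·h_3 from a - b^2 - 3b - 2 → -b^2 + 1
  leading term b^2: subtract (2)·h_4 from -b^2 + 1 → 0
  remainder 0.

S(h_3,h_4): leading monomials are coprime, so the S-polynomial reduces to 0 (Buchberger's first criterion).
Every S-polynomial of the final basis reduces to 0, so we have a Gröbner basis.
Inter-reduce: drop elements whose leading term is divisible by another's, tail-reduce, and make monic.
Reduced Gröbner basis: {a - 3b - 3, b^2 - 1}.
Label its elements g_1 = a - 3b - 3, g_2 = b^2 - 1.

Reduce p = -3a^2 - 2ab + a + 2b modulo G:
  leading term a^2: subtract (-3a)·g_1 from -3a^2 - 2ab + a + 2b → 3ab - a + 2b
  leading term ab: subtract (3b)·g_1 from 3ab - a + 2b → -a + 2b^2 - 3b
  leading term a: subtract (-1)·g_1 from -a + 2b^2 - 3b → 2b^2 + b - 3
  leading term b^2: subtract (2)·g_2 from 2b^2 + b - 3 → b - 1
  leading term b: no divisor's leading term divides it; move b to the remainder.
  leading term 1: no divisor's leading term divides it; move -1 to the remainder.
  normal form = b - 1.
The normal form is nonzero, so p ∉ I. Since p minus its normal form lies in I, I + (p) = I + (r) where r = b - 1; decide whether this ideal is the whole ring.
Run Buchberger on G together with r (pairs among the g_i already reduce to 0 since G is a Gröbner basis):
g_1 = a - 3b - 3, LT = a.
g_2 = b^2 - 1, LT = b^2.
r = b - 1, LT = b.

S(g_1,g_2): leading monomials are coprime, so the S-polynomial reduces to 0 (Buchberger's first criterion).
S(g_1,r): leading monomials are coprime, so the S-polynomial reduces to 0 (Buchberger's first criterion).
S(g_2,r): lcm = b^2. S = b - 1.
  leading term b: subtract (1)·r from b - 1 → 0
  remainder 0.

Every S-polynomial of the final basis reduces to 0, so we have a Gröbner basis.
Inter-reduce: drop elements whose leading term is divisible by another's, tail-reduce, and make monic.
Reduced Gröbner basis: {a + 1, b - 1}.
The reduced Gröbner basis of I + (p) is {a + 1, b - 1} ≠ {1}, a proper ideal, so the enlarged system stays consistent: p is independent of I, with normal form b - 1.

Ideal membership is decidable via reduction modulo a Gröbner basis.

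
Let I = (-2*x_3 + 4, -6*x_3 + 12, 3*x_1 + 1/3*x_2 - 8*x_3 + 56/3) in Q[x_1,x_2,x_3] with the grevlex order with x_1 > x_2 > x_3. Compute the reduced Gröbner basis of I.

f_1 = -2*x_3 + 4, LT = x_3.
f_2 = -6*x_3 + 12, LT = x_3.
f_3 = 3*x_1 + 1/3*x_2 - 8*x_3 + 56/3, LT = x_1.

The S-polynomials (S(f_1,f_2), S(f_1,f_3), S(f_2,f_3)) all reduce to 0 modulo the current basis, so we have a Gröbner basis.
Inter-reduce: drop elements whose leading term is divisible by another's, tail-reduce, and make monic.

G = {x_1 + 1/9*x_2 + 8/9, x_3 - 2}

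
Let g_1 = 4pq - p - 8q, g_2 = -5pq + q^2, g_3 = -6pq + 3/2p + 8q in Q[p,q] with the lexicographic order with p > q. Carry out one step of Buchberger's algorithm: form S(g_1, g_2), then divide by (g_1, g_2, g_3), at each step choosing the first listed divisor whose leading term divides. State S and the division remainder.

lcm(LM(g_1), LM(g_2)) = pq.
S = (lcm/LT(g_1))·g_1 − (lcm/LT(g_2))·g_2 = -1/4p + 1/5q^2 - 2q.
Reduce S modulo (g_1, g_2, g_3) in that order:
  leading term p: no divisor's leading term divides it; move -1/4p to the remainder.
  leading term q^2: no divisor's leading term divides it; move 1/5q^2 to the remainder.
  leading term q: no divisor's leading term divides it; move -2q to the remainder.
The remainder -1/4p + 1/5q^2 - 2q is nonzero, so it would be added as the next basis element.
This is the inner loop of Buchberger's algorithm — each nonzero remainder becomes a new basis element.

S(g_1, g_2) = -1/4p + 1/5q^2 - 2q; remainder on division = -1/4p + 1/5q^2 - 2q.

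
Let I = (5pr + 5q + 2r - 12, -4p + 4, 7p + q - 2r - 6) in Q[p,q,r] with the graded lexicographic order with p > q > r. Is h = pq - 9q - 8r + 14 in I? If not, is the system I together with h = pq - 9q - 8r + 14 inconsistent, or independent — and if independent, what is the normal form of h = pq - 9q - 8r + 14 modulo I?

Adjoining pq - 9q - 8r + 14 makes the ideal the whole ring: the system is inconsistent.

First compute the reduced Gröbner basis of I by Buchberger's algorithm.
f_1 = 5pr + 5q + 2r - 12, LT = pr.
f_2 = -4p + 4, LT = p.
f_3 = 7p + q - 2r - 6, LT = p.

S(f_1,f_2): lcm = pr. S = q + 7/5r - 12/5.
  leading term q: no divisor's leading term divides it; move q to the remainder.
  leading term r: no divisor's leading term divides it; move 7/5r to the remainder.
  leading term 1: no divisor's leading term divides it; move -12/5 to the remainder.
  remainder q + 7/5r - 12/5 ≠ 0; add k_4 = q + 7/5r - 12/5 to the basis.

S(f_1,f_3): lcm = pr. S = -1/7qr + 2/7r^2 + q + 44/35r - 12/5.
  leading term qr: subtract (-1/7r)·k_4 from -1/7qr + 2/7r^2 + q + 44/35r - 12/5 → 17/35r^2 + q + 32/35r - 12/5
  leading term r^2: no divisor's leading term divides it; move 17/35r^2 to the remainder.
  leading term q: subtract (1)·k_4 from q + 32/35r - 12/5 → -17/35r
  leading term r: no divisor's leading term divides it; move -17/35r to the remainder.
  remainder 17/35r^2 - 17/35r ≠ 0; add k_5 = 17/35r^2 - 17/35r to the basis.

S(f_2,f_3): lcm = p. S = -1/7q + 2/7r - 1/7.
  leading term q: subtract (-1/7)·k_4 from -1/7q + 2/7r - 1/7 → 17/35r - 17/35
  leading term r: no divisor's leading term divides it; move 17/35r to the remainder.
  leading term 1: no divisor's leading term divides it; move -17/35 to the remainder.
  remainder 17/35r - 17/35 ≠ 0; add k_6 = 17/35r - 17/35 to the basis.

The other S-polynomials (S(f_1,k_4), S(f_2,k_4), S(f_3,k_4), S(f_1,k_5), S(f_2,k_5), S(f_3,k_5), S(k_4,k_5), S(f_1,k_6), S(f_2,k_6), S(f_3,k_6), S(k_4,k_6), S(k_5,k_6)) all reduce to 0 modulo the current basis, so we have a Gröbner basis.
Inter-reduce: drop elements whose leading term is divisible by another's, tail-reduce, and make monic.
Reduced Gröbner basis: {p - 1, q - 1, r - 1}.
Label its elements g_1 = p - 1, g_2 = q - 1, g_3 = r - 1.

Reduce h = pq - 9q - 8r + 14 modulo G:
  leading term pq: subtract (q)·g_1 from pq - 9q - 8r + 14 → -8q - 8r + 14
  leading term q: subtract (-8)·g_2 from -8q - 8r + 14 → -8r + 6
  leading term r: subtract (-8)·g_3 from -8r + 6 → -2
  leading term 1: no divisor's leading term divides it; move -2 to the remainder.
  normal form = -2.
The normal form is nonzero, so h ∉ I. Since h minus its normal form lies in I, I + (h) = I + (n) where n = -2; decide whether this ideal is the whole ring.
Here n = -2 is a nonzero constant, hence a unit: 1 ∈ I + (h), the Gröbner basis of I + (h) is {1}, and the enlarged system has no common solution — adjoining h is inconsistent.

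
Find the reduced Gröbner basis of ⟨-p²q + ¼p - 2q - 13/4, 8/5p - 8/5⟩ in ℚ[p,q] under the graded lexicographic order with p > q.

G = {p - 1, q + 1}

f_1 = -p²q + ¼p - 2q - 13/4, LT = p²q.
f_2 = 8/5p - 8/5, LT = p.

S(f_1,f_2): lcm = p²q. S = pq - ¼p + 2q + 13/4.
  leading term pq: subtract (⅝q)·f_2 from pq - ¼p + 2q + 13/4 → -¼p + 3q + 13/4
  leading term p: subtract (-5/32)·f_2 from -¼p + 3q + 13/4 → 3q + 3
  leading term q: no divisor's leading term divides it; move 3q to the remainder.
  leading term 1: no divisor's leading term divides it; move 3 to the remainder.
  remainder 3q + 3 ≠ 0; add g_3 = 3q + 3 to the basis.

The other S-polynomials (S(f_1,g_3), S(f_2,g_3)) all reduce to 0 modulo the current basis, so we have a Gröbner basis.
Inter-reduce: drop elements whose leading term is divisible by another's, tail-reduce, and make monic.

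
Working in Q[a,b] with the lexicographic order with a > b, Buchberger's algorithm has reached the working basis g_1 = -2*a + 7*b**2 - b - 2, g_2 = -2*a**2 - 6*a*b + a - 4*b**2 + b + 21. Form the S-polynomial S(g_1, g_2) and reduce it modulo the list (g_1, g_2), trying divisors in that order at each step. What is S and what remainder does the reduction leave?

S(g_1, g_2) = -7/2*a*b**2 - 5/2*a*b + 3/2*a - 2*b**2 + 1/2*b + 21/2; remainder on division = -49/4*b**4 - 7*b**3 + 8*b**2 + 9/4*b + 9.

lcm(LM(g_1), LM(g_2)) = a**2.
S = (lcm/LT(g_1))·g_1 − (lcm/LT(g_2))·g_2 = -7/2*a*b**2 - 5/2*a*b + 3/2*a - 2*b**2 + 1/2*b + 21/2.
Reduce S modulo (g_1, g_2) in that order:
  leading term a*b**2: subtract (7/4*b**2)·g_1 from -7/2*a*b**2 - 5/2*a*b + 3/2*a - 2*b**2 + 1/2*b + 21/2 → -5/2*a*b + 3/2*a - 49/4*b**4 + 7/4*b**3 + 3/2*b**2 + 1/2*b + 21/2
  leading term a*b: subtract (5/4*b)·g_1 from -5/2*a*b + 3/2*a - 49/4*b**4 + 7/4*b**3 + 3/2*b**2 + 1/2*b + 21/2 → 3/2*a - 49/4*b**4 - 7*b**3 + 11/4*b**2 + 3*b + 21/2
  leading term a: subtract (-3/4)·g_1 from 3/2*a - 49/4*b**4 - 7*b**3 + 11/4*b**2 + 3*b + 21/2 → -49/4*b**4 - 7*b**3 + 8*b**2 + 9/4*b + 9
  leading term b**4: no divisor's leading term divides it; move -49/4*b**4 to the remainder.
  leading term b**3: no divisor's leading term divides it; move -7*b**3 to the remainder.
  leading term b**2: no divisor's leading term divides it; move 8*b**2 to the remainder.
  leading term b: no divisor's leading term divides it; move 9/4*b to the remainder.
  leading term 1: no divisor's leading term divides it; move 9 to the remainder.
The remainder -49/4*b**4 - 7*b**3 + 8*b**2 + 9/4*b + 9 is nonzero, so it would be added as the next basis element.
This is the inner loop of Buchberger's algorithm — each nonzero remainder becomes a new basis element.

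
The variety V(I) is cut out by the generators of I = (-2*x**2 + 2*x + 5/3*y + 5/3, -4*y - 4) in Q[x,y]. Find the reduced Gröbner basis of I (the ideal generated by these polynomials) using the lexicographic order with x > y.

f_1 = -2*x**2 + 2*x + 5/3*y + 5/3, LT = x**2.
f_2 = -4*y - 4, LT = y.

The S-polynomials (S(f_1,f_2)) all reduce to 0 modulo the current basis, so we have a Gröbner basis.

G = {x**2 - x, y + 1}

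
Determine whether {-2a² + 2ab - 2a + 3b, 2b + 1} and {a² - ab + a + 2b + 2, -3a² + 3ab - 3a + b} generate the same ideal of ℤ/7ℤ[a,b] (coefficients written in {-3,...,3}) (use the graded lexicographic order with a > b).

Two ideals are equal iff their reduced Gröbner bases coincide (the reduced basis is unique for a fixed ordering).
Buchberger on the first generating set:
f_1 = -2a² + 2ab - 2a + 3b, LT = a².
f_2 = 2b + 1, LT = b.

The S-polynomials (S(f_1,f_2)) all reduce to 0 modulo the current basis, so we have a Gröbner basis.
Inter-reduce: drop elements whose leading term is divisible by another's, tail-reduce, and make monic.
Reduced Gröbner basis: {a² - 2a - 1, b - 3}.

Buchberger on the second generating set:
h_1 = a² - ab + a + 2b + 2, LT = a².
h_2 = -3a² + 3ab - 3a + b, LT = a².

S(h_1,h_2): lcm = a². S = 2.
  leading term 1: no divisor's leading term divides it; move 2 to the remainder.
  remainder 2 ≠ 0; add k_3 = 2 to the basis.

The other S-polynomials (S(h_1,k_3), S(h_2,k_3)) all reduce to 0 modulo the current basis, so we have a Gröbner basis.
Inter-reduce: drop elements whose leading term is divisible by another's, tail-reduce, and make monic.
Reduced Gröbner basis: {1}.

The bases are distinct; the ideals are different.

No, the ideals differ.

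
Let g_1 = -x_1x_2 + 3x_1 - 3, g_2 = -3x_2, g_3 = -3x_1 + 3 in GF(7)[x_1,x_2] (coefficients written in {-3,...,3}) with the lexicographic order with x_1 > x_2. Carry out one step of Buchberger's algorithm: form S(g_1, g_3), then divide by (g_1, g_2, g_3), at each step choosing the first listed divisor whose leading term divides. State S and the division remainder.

S(g_1, g_3) = -3x_1 + x_2 + 3; remainder on division = 0.

lcm(LM(g_1), LM(g_3)) = x_1x_2.
S = (lcm/LT(g_1))·g_1 − (lcm/LT(g_3))·g_3 = -3x_1 + x_2 + 3.
Reduce S modulo (g_1, g_2, g_3) in that order:
  leading term x_1: subtract (1)·g_3 from -3x_1 + x_2 + 3 → x_2
  leading term x_2: subtract (2)·g_2 from x_2 → 0
The remainder is 0, so this S-polynomial contributes no new basis element.
An S-polynomial is built so that the two leading terms cancel; whether anything survives reduction is exactly the Gröbner-basis criterion.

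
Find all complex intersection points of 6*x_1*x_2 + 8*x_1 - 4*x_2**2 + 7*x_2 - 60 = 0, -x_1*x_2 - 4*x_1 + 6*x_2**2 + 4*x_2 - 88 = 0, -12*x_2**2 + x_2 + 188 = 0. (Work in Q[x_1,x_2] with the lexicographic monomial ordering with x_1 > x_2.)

Compute a lex Gröbner basis by Buchberger's algorithm.
f_1 = 6*x_1*x_2 + 8*x_1 - 4*x_2**2 + 7*x_2 - 60, LT = x_1*x_2.
f_2 = -x_1*x_2 - 4*x_1 + 6*x_2**2 + 4*x_2 - 88, LT = x_1*x_2.
f_3 = -12*x_2**2 + x_2 + 188, LT = x_2**2.

S(f_1,f_2): lcm = x_1*x_2. S = -8/3*x_1 + 16/3*x_2**2 + 31/6*x_2 - 98.
  leading term x_1: no divisor's leading term divides it; move -8/3*x_1 to the remainder.
  leading term x_2**2: subtract (-4/9)·f_3 from 16/3*x_2**2 + 31/6*x_2 - 98 → 101/18*x_2 - 130/9
  leading term x_2: no divisor's leading term divides it; move 101/18*x_2 to the remainder.
  leading term 1: no divisor's leading term divides it; move -130/9 to the remainder.
  remainder -8/3*x_1 + 101/18*x_2 - 130/9 ≠ 0; add h_4 = -8/3*x_1 + 101/18*x_2 - 130/9 to the basis.

S(f_1,f_3): lcm = x_1*x_2**2. S = 17/12*x_1*x_2 + 47/3*x_1 - 2/3*x_2**3 + 7/6*x_2**2 - 10*x_2.
  leading term x_1*x_2: subtract (17/72)·f_1 from 17/12*x_1*x_2 + 47/3*x_1 - 2/3*x_2**3 + 7/6*x_2**2 - 10*x_2 → 124/9*x_1 - 2/3*x_2**3 + 19/9*x_2**2 - 839/72*x_2 + 85/6
  leading term x_1: subtract (-31/6)·h_4 from 124/9*x_1 - 2/3*x_2**3 + 19/9*x_2**2 - 839/72*x_2 + 85/6 → -2/3*x_2**3 + 19/9*x_2**2 + 3745/216*x_2 - 3265/54
  leading term x_2**3: subtract (1/18*x_2)·f_3 from -2/3*x_2**3 + 19/9*x_2**2 + 3745/216*x_2 - 3265/54 → 37/18*x_2**2 + 1489/216*x_2 - 3265/54
  leading term x_2**2: subtract (-37/216)·f_3 from 37/18*x_2**2 + 1489/216*x_2 - 3265/54 → 763/108*x_2 - 763/27
  leading term x_2: no divisor's leading term divides it; move 763/108*x_2 to the remainder.
  leading term 1: no divisor's leading term divides it; move -763/27 to the remainder.
  remainder 763/108*x_2 - 763/27 ≠ 0; add h_5 = 763/108*x_2 - 763/27 to the basis.

The other S-polynomials (S(f_2,f_3), S(f_1,h_4), S(f_2,h_4), S(f_3,h_4), S(f_1,h_5), S(f_2,h_5), S(f_3,h_5), S(h_4,h_5)) all reduce to 0 modulo the current basis, so we have a Gröbner basis.
Inter-reduce: drop elements whose leading term is divisible by another's, tail-reduce, and make monic.
Reduced Gröbner basis: {x_1 - 3, x_2 - 4}.

Since the basis is lex-ordered, x_2 - 4 is univariate in x_2. Its roots are {4}. Back-substituting each root into the other basis elements fixes the other coordinates.
  x_2 = 4: the earlier basis element becomes x_1 - 3 = 0, giving x_1 = 3 — point (3, 4).

{(3, 4)}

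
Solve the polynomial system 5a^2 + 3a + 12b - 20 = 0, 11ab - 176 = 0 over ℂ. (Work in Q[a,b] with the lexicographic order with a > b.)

Compute a lex Gröbner basis by Buchberger's algorithm.
f_1 = 5a^2 + 3a + 12b - 20, LT = a^2.
f_2 = 11ab - 176, LT = ab.

S(f_1,f_2): lcm = a^2b. S = 3/5ab + 16a + 12/5b^2 - 4b.
  leading term ab: subtract (3/55)·f_2 from 3/5ab + 16a + 12/5b^2 - 4b → 16a + 12/5b^2 - 4b + 48/5
  leading term a: no divisor's leading term divides it; move 16a to the remainder.
  leading term b^2: no divisor's leading term divides it; move 12/5b^2 to the remainder.
  leading term b: no divisor's leading term divides it; move -4b to the remainder.
  leading term 1: no divisor's leading term divides it; move 48/5 to the remainder.
  remainder 16a + 12/5b^2 - 4b + 48/5 ≠ 0; add h_3 = 16a + 12/5b^2 - 4b + 48/5 to the basis.

S(f_2,h_3): lcm = ab. S = -3/20b^3 + 1/4b^2 - 3/5b - 16.
  leading term b^3: no divisor's leading term divides it; move -3/20b^3 to the remainder.
  leading term b^2: no divisor's leading term divides it; move 1/4b^2 to the remainder.
  leading term b: no divisor's leading term divides it; move -3/5b to the remainder.
  leading term 1: no divisor's leading term divides it; move -16 to the remainder.
  remainder -3/20b^3 + 1/4b^2 - 3/5b - 16 ≠ 0; add h_4 = -3/20b^3 + 1/4b^2 - 3/5b - 16 to the basis.

The other S-polynomials (S(f_1,h_3), S(f_1,h_4), S(f_2,h_4), S(h_3,h_4)) all reduce to 0 modulo the current basis, so we have a Gröbner basis.
Inter-reduce: drop elements whose leading term is divisible by another's, tail-reduce, and make monic.
Reduced Gröbner basis: {a + 3/20b^2 - 1/4b + 3/5, b^3 - 5/3b^2 + 4b + 320/3}.

Since the basis is lex-ordered, b^3 - 5/3b^2 + 4b + 320/3 is univariate in b. Its roots are {-4, 17/6 - sqrt(671)*I/6, 17/6 + sqrt(671)*I/6}. Back-substituting each root into the other basis elements fixes the other coordinates.
  b = -4: the earlier basis element becomes a + 4 = 0, giving a = -4 — point (-4, -4).
  b = 17/6 - sqrt(671)*I/6: the earlier basis element becomes a - 17/10 - sqrt(671)*I/10 = 0, giving a = 17/10 + sqrt(671)*I/10 — point (17/10 + sqrt(671)*I/10, 17/6 - sqrt(671)*I/6).
  b = 17/6 + sqrt(671)*I/6: the earlier basis element becomes a - 17/10 + sqrt(671)*I/10 = 0, giving a = 17/10 - sqrt(671)*I/10 — point (17/10 - sqrt(671)*I/10, 17/6 + sqrt(671)*I/6).
Each listed point satisfies every original equation (direct substitution).

{(-4, -4), (17/10 + sqrt(671)*I/10, 17/6 - sqrt(671)*I/6), (17/10 - sqrt(671)*I/10, 17/6 + sqrt(671)*I/6)}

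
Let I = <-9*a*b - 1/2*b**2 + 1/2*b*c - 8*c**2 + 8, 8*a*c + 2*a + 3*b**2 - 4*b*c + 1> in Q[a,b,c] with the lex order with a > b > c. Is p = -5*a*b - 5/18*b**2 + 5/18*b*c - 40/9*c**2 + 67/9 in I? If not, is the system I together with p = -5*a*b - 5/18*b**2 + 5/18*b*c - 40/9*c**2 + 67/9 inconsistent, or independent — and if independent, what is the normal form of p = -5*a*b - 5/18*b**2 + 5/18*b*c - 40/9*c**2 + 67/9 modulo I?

First compute the reduced Gröbner basis of I by Buchberger's algorithm.
f_1 = -9*a*b - 1/2*b**2 + 1/2*b*c - 8*c**2 + 8, LT = a*b.
f_2 = 8*a*c + 2*a + 3*b**2 - 4*b*c + 1, LT = a*c.

S(f_1,f_2): lcm = a*b*c. S = -1/4*a*b - 3/8*b**3 + 5/9*b**2*c - 1/18*b*c**2 - 1/8*b + 8/9*c**3 - 8/9*c.
  leading term a*b: subtract (1/36)·f_1 from -1/4*a*b - 3/8*b**3 + 5/9*b**2*c - 1/18*b*c**2 - 1/8*b + 8/9*c**3 - 8/9*c → -3/8*b**3 + 5/9*b**2*c + 1/72*b**2 - 1/18*b*c**2 - 1/72*b*c - 1/8*b + 8/9*c**3 + 2/9*c**2 - 8/9*c - 2/9
  leading term b**3: no divisor's leading term divides it; move -3/8*b**3 to the remainder.
  leading term b**2*c: no divisor's leading term divides it; move 5/9*b**2*c to the remainder.
  leading term b**2: no divisor's leading term divides it; move 1/72*b**2 to the remainder.
  leading term b*c**2: no divisor's leading term divides it; move -1/18*b*c**2 to the remainder.
  leading term b*c: no divisor's leading term divides it; move -1/72*b*c to the remainder.
  leading term b: no divisor's leading term divides it; move -1/8*b to the remainder.
  leading term c**3: no divisor's leading term divides it; move 8/9*c**3 to the remainder.
  leading term c**2: no divisor's leading term divides it; move 2/9*c**2 to the remainder.
  leading term c: no divisor's leading term divides it; move -8/9*c to the remainder.
  leading term 1: no divisor's leading term divides it; move -2/9 to the remainder.
  remainder -3/8*b**3 + 5/9*b**2*c + 1/72*b**2 - 1/18*b*c**2 - 1/72*b*c - 1/8*b + 8/9*c**3 + 2/9*c**2 - 8/9*c - 2/9 ≠ 0; add h_3 = -3/8*b**3 + 5/9*b**2*c + 1/72*b**2 - 1/18*b*c**2 - 1/72*b*c - 1/8*b + 8/9*c**3 + 2/9*c**2 - 8/9*c - 2/9 to the basis.

The other S-polynomials (S(f_1,h_3), S(f_2,h_3)) all reduce to 0 modulo the current basis, so we have a Gröbner basis.
Inter-reduce: drop elements whose leading term is divisible by another's, tail-reduce, and make monic.
Reduced Gröbner basis: {a*b + 1/18*b**2 - 1/18*b*c + 8/9*c**2 - 8/9, a*c + 1/4*a + 3/8*b**2 - 1/2*b*c + 1/8, b**3 - 40/27*b**2*c - 1/27*b**2 + 4/27*b*c**2 + 1/27*b*c + 1/3*b - 64/27*c**3 - 16/27*c**2 + 64/27*c + 16/27}.
Label its elements g_1 = a*b + 1/18*b**2 - 1/18*b*c + 8/9*c**2 - 8/9, g_2 = a*c + 1/4*a + 3/8*b**2 - 1/2*b*c + 1/8, g_3 = b**3 - 40/27*b**2*c - 1/27*b**2 + 4/27*b*c**2 + 1/27*b*c + 1/3*b - 64/27*c**3 - 16/27*c**2 + 64/27*c + 16/27.

Reduce p = -5*a*b - 5/18*b**2 + 5/18*b*c - 40/9*c**2 + 67/9 modulo G:
  leading term a*b: subtract (-5)·g_1 from -5*a*b - 5/18*b**2 + 5/18*b*c - 40/9*c**2 + 67/9 → 3
  leading term 1: no divisor's leading term divides it; move 3 to the remainder.
  normal form = 3.
The normal form is nonzero, so p ∉ I. Since p minus its normal form lies in I, I + (p) = I + (r) where r = 3; decide whether this ideal is the whole ring.
Here r = 3 is a nonzero constant, hence a unit: 1 ∈ I + (p), the Gröbner basis of I + (p) is {1}, and the enlarged system has no common solution — adjoining p is inconsistent.

Adjoining -5*a*b - 5/18*b**2 + 5/18*b*c - 40/9*c**2 + 67/9 makes the ideal the whole ring: the system is inconsistent.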